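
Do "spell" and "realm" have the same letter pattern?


Pattern of "spell": [0, 1, 2, 3, 3]
Pattern of "realm": [0, 1, 2, 3, 4]
Patterns do not match
Same pattern = No


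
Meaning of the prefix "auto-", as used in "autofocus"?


Prefix: auto-
Example: autofocus = auto- + focus
Meaning = self


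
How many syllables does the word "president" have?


Word: "president"
Syllable breakdown: pres / i / dent
Counting: 3 parts
= 3 syllables


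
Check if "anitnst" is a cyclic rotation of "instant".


Word: "instant", Candidate: "anitnst"
Method: check if candidate is substring of word+word
"instantinstant" contains "anitnst"? No
Is rotation = No


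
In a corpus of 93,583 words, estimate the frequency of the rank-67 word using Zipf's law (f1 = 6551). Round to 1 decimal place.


Zipf's law: f(r) = f(1) / r
f(1) = 6551
f(67) = 6551 / 67
= 97.8 occurrences


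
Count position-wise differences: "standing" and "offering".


Comparing character by character (same length = 8):
  Pos 0: 's' vs 'o' !=
  Pos 1: 't' vs 'f' !=
  Pos 2: 'a' vs 'f' !=
  Pos 3: 'n' vs 'e' !=
  Pos 4: 'd' vs 'r' !=
  Pos 5: 'i' vs 'i' =
  Pos 6: 'n' vs 'n' =
  Pos 7: 'g' vs 'g' =
Hamming distance = 5


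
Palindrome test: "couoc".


Word: "couoc"
Reversed: "couoc"
Forward == Backward? couoc == couoc
Palindrome = Yes


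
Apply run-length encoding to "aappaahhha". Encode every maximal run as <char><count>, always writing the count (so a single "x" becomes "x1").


String: "aappaahhha"
Scanning for consecutive runs:
  'a' x 2
  'p' x 2
  'a' x 2
  'h' x 3
  'a' x 1
RLE = "a2p2a2h3a1"


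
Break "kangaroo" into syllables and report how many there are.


Word: "kangaroo"
Syllable breakdown: kan-ga-roo
Counting: 3 parts
= 3 syllables


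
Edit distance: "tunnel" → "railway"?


Word 1: "tunnel" (length 6)
Word 2: "railway" (length 7)
One optimal edit sequence (insert/delete/substitute each cost 1):
  1. insert 'r'  (+1)
  2. substitute 't' -> 'a'  (+1)
  3. substitute 'u' -> 'i'  (+1)
  4. substitute 'n' -> 'l'  (+1)
  5. substitute 'n' -> 'w'  (+1)
  6. substitute 'e' -> 'a'  (+1)
  7. substitute 'l' -> 'y'  (+1)
Total edit operations: 7
Edit distance = 7


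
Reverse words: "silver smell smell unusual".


Original: "silver smell smell unusual"
Words (1..n): silver | smell | smell | unusual
Reversed (n..1): unusual | smell | smell | silver
Result = "unusual smell smell silver"


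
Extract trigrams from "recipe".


Word: "recipe" (length 6)
Number of trigrams = 6 - 3 + 1 = 4
  Position 0: "rec"
  Position 1: "eci"
  Position 2: "cip"
  Position 3: "ipe"
Trigrams = "rec", "eci", "cip", "ipe"


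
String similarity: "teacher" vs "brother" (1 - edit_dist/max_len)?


Word 1: "teacher" (length 7)
Word 2: "brother" (length 7)
One optimal edit sequence:
  1. substitute 't' -> 'b'  (+1)
  2. substitute 'e' -> 'r'  (+1)
  3. substitute 'a' -> 'o'  (+1)
  4. substitute 'c' -> 't'  (+1)
  5. keep 'h'
  6. keep 'e'
  7. keep 'r'
Edit distance = 4
Max length = max(7, 7) = 7
Similarity = 1 - 4/7
= 0.4286


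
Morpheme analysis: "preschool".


Word: "preschool"
Morphemes: pre- / school
Each morpheme carries meaning
= 2 morphemes


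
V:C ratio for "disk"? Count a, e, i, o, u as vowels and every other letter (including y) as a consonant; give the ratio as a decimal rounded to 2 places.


Word: "disk"
Vowels (a,e,i,o,u): 1
Consonants: 3
Ratio = 1/3
= 0.33


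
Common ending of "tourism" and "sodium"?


Word 1: "tourism"
Word 2: "sodium"
Comparing from end:
  Pos -1: 'm' == 'm'
  Pos -2: 's' != 'u' (stop)
LCS = "m" (length 1)


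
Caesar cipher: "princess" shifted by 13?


Word: "princess"
Shift: 13
Each letter → (letter + shift) mod 26:
  'p' (15) + 13 = 2 → 'c'
  'r' (17) + 13 = 4 → 'e'
  'i' (8) + 13 = 21 → 'v'
  'n' (13) + 13 = 0 → 'a'
  'c' (2) + 13 = 15 → 'p'
  'e' (4) + 13 = 17 → 'r'
  's' (18) + 13 = 5 → 'f'
  's' (18) + 13 = 5 → 'f'
Result = "cevaprff"


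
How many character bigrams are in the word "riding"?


Word: "riding" (length 6)
Number of 2-grams = length - 2 + 1 = 6 - 2 + 1
= 5


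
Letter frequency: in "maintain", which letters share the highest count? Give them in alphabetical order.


Word: "maintain"
Letter counts:
  'a': 2
  'i': 2
  'm': 1
  'n': 2
  't': 1
Maximum count = 2
Most frequent = 'a', 'i', 'n' (2 times each)


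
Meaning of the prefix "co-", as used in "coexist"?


Prefix: co-
As in: coexist -> co- + exist
Meaning = together


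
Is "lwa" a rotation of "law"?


Word: "law", Candidate: "lwa"
Method: check if candidate is substring of word+word
"lawlaw" contains "lwa"? No
Is rotation = No


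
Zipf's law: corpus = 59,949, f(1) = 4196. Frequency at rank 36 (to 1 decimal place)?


Zipf's law: f(r) = f(1) / r
f(1) = 4196
f(36) = 4196 / 36
= 116.6 occurrences


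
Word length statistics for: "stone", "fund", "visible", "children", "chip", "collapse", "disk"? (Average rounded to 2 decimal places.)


Lengths: "stone"=5, "fund"=4, "visible"=7, "children"=8, "chip"=4, "collapse"=8, "disk"=4
Sum = 40, Count = 7
Average = 40/7 = 5.71
= avg=5.71, min=4, max=8


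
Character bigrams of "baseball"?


Word: "baseball" (length 8)
Number of bigrams = 8 - 2 + 1 = 7
  Position 0: "ba"
  Position 1: "as"
  Position 2: "se"
  Position 3: "eb"
  Position 4: "ba"
  Position 5: "al"
  Position 6: "ll"
Bigrams = "ba", "as", "se", "eb", "ba", "al", "ll"


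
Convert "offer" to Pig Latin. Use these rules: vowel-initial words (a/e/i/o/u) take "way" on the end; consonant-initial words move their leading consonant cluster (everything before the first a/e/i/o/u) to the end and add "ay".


Word: "offer"
Starts with vowel → add 'way'
Pig Latin = "offerway"


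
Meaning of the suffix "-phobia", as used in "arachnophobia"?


Suffix: -phobia
Example: arachnophobia (arachno- + -phobia)
Meaning = fear of


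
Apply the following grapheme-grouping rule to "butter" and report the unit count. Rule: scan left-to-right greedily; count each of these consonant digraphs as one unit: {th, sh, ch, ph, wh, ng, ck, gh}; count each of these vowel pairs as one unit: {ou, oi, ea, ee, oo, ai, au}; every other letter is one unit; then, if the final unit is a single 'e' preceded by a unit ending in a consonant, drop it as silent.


Word: "butter" (6 letters)
Left-to-right scan:
  1. 'b' (letter)
  2. 'u' (letter)
  3. 't' (letter)
  4. 't' (letter)
  5. 'e' (letter)
  6. 'r' (letter)
Units from scan: 6
Sound units = 6 units


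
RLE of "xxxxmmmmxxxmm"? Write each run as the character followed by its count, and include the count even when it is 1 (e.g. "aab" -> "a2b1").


String: "xxxxmmmmxxxmm"
Scanning for consecutive runs:
  'x' x 4
  'm' x 4
  'x' x 3
  'm' x 2
RLE = "x4m4x3m2"


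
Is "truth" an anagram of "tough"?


Word 1: "tough" → sorted: ghotu
Word 2: "truth" → sorted: hrttu
Same letters? ghotu != hrttu
Anagram = No


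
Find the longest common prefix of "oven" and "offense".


Word 1: "oven"
Word 2: "offense"
Comparing from start:
  Pos 0: 'o' == 'o'
  Pos 1: 'v' != 'f' (stop)
LCP = "o" (length 1)


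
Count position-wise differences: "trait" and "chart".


Comparing character by character (same length = 5):
  Pos 0: 't' vs 'c' !=
  Pos 1: 'r' vs 'h' !=
  Pos 2: 'a' vs 'a' =
  Pos 3: 'i' vs 'r' !=
  Pos 4: 't' vs 't' =
Hamming distance = 3


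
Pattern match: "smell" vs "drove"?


Pattern of "smell": [0, 1, 2, 3, 3]
Pattern of "drove": [0, 1, 2, 3, 4]
Patterns do not match
Same pattern = No


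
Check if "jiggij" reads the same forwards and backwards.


Word: "jiggij"
Reversed: "jiggij"
Forward == Backward? jiggij == jiggij
Palindrome = Yes


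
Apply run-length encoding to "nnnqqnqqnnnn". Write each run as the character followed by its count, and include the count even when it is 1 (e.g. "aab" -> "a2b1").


String: "nnnqqnqqnnnn"
Scanning for consecutive runs:
  'n' x 3
  'q' x 2
  'n' x 1
  'q' x 2
  'n' x 4
RLE = "n3q2n1q2n4"


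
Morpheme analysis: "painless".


Word: "painless"
Morphemes: pain + -less
Each morpheme carries meaning
= 2 morphemes


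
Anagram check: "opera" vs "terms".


Word 1: "opera" → sorted: aeopr
Word 2: "terms" → sorted: emrst
Same letters? aeopr != emrst
Anagram = No


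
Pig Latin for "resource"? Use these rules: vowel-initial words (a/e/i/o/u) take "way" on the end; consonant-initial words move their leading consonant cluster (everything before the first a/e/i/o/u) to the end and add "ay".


Word: "resource"
Starts with consonant(s) → move to end, add 'ay'
Consonant cluster: "r"
Pig Latin = "esourceray"


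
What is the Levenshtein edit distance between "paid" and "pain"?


Word 1: "paid" (length 4)
Word 2: "pain" (length 4)
One optimal edit sequence (insert/delete/substitute each cost 1):
  1. keep 'p'
  2. keep 'a'
  3. keep 'i'
  4. substitute 'd' -> 'n'  (+1)
Total edit operations: 1
Edit distance = 1


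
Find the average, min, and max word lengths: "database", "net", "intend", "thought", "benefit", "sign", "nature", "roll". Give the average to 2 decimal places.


Lengths: "database"=8, "net"=3, "intend"=6, "thought"=7, "benefit"=7, "sign"=4, "nature"=6, "roll"=4
Sum = 45, Count = 8
Average = 45/8 = 5.63
= avg=5.63, min=3, max=8


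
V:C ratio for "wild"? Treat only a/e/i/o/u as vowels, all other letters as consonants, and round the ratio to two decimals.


Word: "wild"
Vowels (a,e,i,o,u): 1
Consonants: 3
Ratio = 1/3
= 0.33


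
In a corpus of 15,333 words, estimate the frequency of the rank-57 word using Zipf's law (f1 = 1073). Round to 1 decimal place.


Zipf's law: f(r) = f(1) / r
f(1) = 1073
f(57) = 1073 / 57
= 18.8 occurrences


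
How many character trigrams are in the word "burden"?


Word: "burden" (length 6)
Number of 3-grams = length - 3 + 1 = 6 - 3 + 1
= 4


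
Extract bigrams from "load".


Word: "load" (length 4)
Number of bigrams = 4 - 2 + 1 = 3
  Position 0: "lo"
  Position 1: "oa"
  Position 2: "ad"
Bigrams = "lo", "oa", "ad"


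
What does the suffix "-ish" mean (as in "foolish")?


Suffix: -ish
Example: foolish (fool + -ish)
Meaning = somewhat / having the qualities of


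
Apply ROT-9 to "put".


Word: "put"
Shift: 9
Each letter → (letter + shift) mod 26:
  'p' (15) + 9 = 24 → 'y'
  'u' (20) + 9 = 3 → 'd'
  't' (19) + 9 = 2 → 'c'
Result = "ydc"


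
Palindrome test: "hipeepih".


Word: "hipeepih"
Reversed: "hipeepih"
Forward == Backward? hipeepih == hipeepih
Palindrome = Yes


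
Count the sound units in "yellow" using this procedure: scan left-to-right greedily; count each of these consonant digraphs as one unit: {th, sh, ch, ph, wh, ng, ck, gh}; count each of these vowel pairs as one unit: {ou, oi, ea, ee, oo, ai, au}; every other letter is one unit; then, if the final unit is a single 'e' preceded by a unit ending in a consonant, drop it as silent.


Word: "yellow" (6 letters)
Left-to-right scan:
  (1) 'y' (letter)
  (2) 'e' (letter)
  (3) 'l' (letter)
  (4) 'l' (letter)
  (5) 'o' (letter)
  (6) 'w' (letter)
Units from scan: 6
Sound units = 6 units


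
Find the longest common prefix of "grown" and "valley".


Word 1: "grown"
Word 2: "valley"
Comparing from start:
  Pos 0: 'g' != 'v' (stop)
LCP = "" (length 0)


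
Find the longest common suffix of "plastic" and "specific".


Word 1: "plastic"
Word 2: "specific"
Comparing from end:
  Pos -1: 'c' == 'c'
  Pos -2: 'i' == 'i'
  Pos -3: 't' != 'f' (stop)
LCS = "ic" (length 2)


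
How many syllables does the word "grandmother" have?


Word: "grandmother"
Syllable breakdown: grand-moth-er
Counting: 3 parts
= 3 syllables


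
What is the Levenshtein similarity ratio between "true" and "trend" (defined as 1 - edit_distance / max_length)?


Word 1: "true" (length 4)
Word 2: "trend" (length 5)
One optimal edit sequence:
  1. keep 't'
  2. keep 'r'
  3. insert 'e'  (+1)
  4. substitute 'u' -> 'n'  (+1)
  5. substitute 'e' -> 'd'  (+1)
Edit distance = 3
Max length = max(4, 5) = 5
Similarity = 1 - 3/5
= 0.4000


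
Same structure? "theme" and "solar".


Pattern of "theme": [0, 1, 2, 3, 2]
Pattern of "solar": [0, 1, 2, 3, 4]
Patterns do not match
Same pattern = No


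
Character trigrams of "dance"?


Word: "dance" (length 5)
Number of trigrams = 5 - 3 + 1 = 3
  Position 0: "dan"
  Position 1: "anc"
  Position 2: "nce"
Trigrams = "dan", "anc", "nce"


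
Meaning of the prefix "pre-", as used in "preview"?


Prefix: pre-
Example: preview = pre- + view
Meaning = before


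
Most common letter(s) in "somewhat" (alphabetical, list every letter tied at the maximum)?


Word: "somewhat"
Letter counts:
  'a': 1
  'e': 1
  'h': 1
  'm': 1
  'o': 1
  's': 1
  't': 1
  'w': 1
Maximum count = 1
Most frequent = 'a', 'e', 'h', 'm', 'o', 's', 't', 'w' (1 time each)


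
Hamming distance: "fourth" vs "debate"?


Comparing character by character (same length = 6):
  Pos 0: 'f' vs 'd' !=
  Pos 1: 'o' vs 'e' !=
  Pos 2: 'u' vs 'b' !=
  Pos 3: 'r' vs 'a' !=
  Pos 4: 't' vs 't' =
  Pos 5: 'h' vs 'e' !=
Hamming distance = 5


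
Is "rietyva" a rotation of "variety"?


Word: "variety", Candidate: "rietyva"
Method: check if candidate is substring of word+word
"varietyvariety" contains "rietyva"? Yes
Is rotation = Yes


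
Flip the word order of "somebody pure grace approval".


Original: "somebody pure grace approval"
Words (1..n): somebody | pure | grace | approval
Reversed (n..1): approval | grace | pure | somebody
Result = "approval grace pure somebody"


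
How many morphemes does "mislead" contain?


Word: "mislead"
Morphemes: mis- + lead
Each morpheme carries meaning
= 2 morphemes


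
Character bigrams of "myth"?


Word: "myth" (length 4)
Number of bigrams = 4 - 2 + 1 = 3
  Position 0: "my"
  Position 1: "yt"
  Position 2: "th"
Bigrams = "my", "yt", "th"


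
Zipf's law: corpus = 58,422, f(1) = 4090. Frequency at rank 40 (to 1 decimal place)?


Zipf's law: f(r) = f(1) / r
f(1) = 4090
f(40) = 4090 / 40
= 102.3 occurrences


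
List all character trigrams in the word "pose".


Word: "pose" (length 4)
Number of trigrams = 4 - 3 + 1 = 2
  Position 0: "pos"
  Position 1: "ose"
Trigrams = "pos", "ose"


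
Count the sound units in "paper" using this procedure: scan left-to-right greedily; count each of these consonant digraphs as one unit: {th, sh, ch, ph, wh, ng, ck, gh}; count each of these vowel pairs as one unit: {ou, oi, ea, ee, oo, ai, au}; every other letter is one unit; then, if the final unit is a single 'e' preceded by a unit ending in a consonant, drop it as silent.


Word: "paper" (5 letters)
Left-to-right scan:
  [1] 'p' (letter)
  [2] 'a' (letter)
  [3] 'p' (letter)
  [4] 'e' (letter)
  [5] 'r' (letter)
Units from scan: 5
Sound units = 5 units


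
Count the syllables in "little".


Word: "little"
Syllable breakdown: lit / tle
Counting: 2 parts
= 2 syllables


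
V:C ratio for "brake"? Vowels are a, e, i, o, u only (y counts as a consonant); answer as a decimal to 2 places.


Word: "brake"
Vowels (a,e,i,o,u): 2
Consonants: 3
Ratio = 2/3
= 0.67


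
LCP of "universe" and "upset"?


Word 1: "universe"
Word 2: "upset"
Comparing from start:
  Pos 0: 'u' == 'u'
  Pos 1: 'n' != 'p' (stop)
LCP = "u" (length 1)


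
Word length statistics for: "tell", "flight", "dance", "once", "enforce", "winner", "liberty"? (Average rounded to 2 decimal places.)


Lengths: "tell"=4, "flight"=6, "dance"=5, "once"=4, "enforce"=7, "winner"=6, "liberty"=7
Sum = 39, Count = 7
Average = 39/7 = 5.57
= avg=5.57, min=4, max=7


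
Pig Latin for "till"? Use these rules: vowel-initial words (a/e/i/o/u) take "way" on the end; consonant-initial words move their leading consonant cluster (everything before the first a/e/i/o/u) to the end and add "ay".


Word: "till"
Starts with consonant(s) → move to end, add 'ay'
Consonant cluster: "t"
Pig Latin = "illtay"


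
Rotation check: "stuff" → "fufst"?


Word: "stuff", Candidate: "fufst"
Method: check if candidate is substring of word+word
"stuffstuff" contains "fufst"? No
Is rotation = No


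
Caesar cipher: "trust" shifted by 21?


Word: "trust"
Shift: 21
Each letter → (letter + shift) mod 26:
  't' (19) + 21 = 14 → 'o'
  'r' (17) + 21 = 12 → 'm'
  'u' (20) + 21 = 15 → 'p'
  's' (18) + 21 = 13 → 'n'
  't' (19) + 21 = 14 → 'o'
Result = "ompno"


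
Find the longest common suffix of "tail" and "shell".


Word 1: "tail"
Word 2: "shell"
Comparing from end:
  Pos -1: 'l' == 'l'
  Pos -2: 'i' != 'l' (stop)
LCS = "l" (length 1)


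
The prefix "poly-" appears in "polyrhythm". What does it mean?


Prefix: poly-
Example: polyrhythm (poly- + rhythm)
Meaning = many


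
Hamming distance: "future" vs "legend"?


Comparing character by character (same length = 6):
  Pos 0: 'f' vs 'l' !=
  Pos 1: 'u' vs 'e' !=
  Pos 2: 't' vs 'g' !=
  Pos 3: 'u' vs 'e' !=
  Pos 4: 'r' vs 'n' !=
  Pos 5: 'e' vs 'd' !=
Hamming distance = 6


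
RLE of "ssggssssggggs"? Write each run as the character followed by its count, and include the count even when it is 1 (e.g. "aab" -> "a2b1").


String: "ssggssssggggs"
Scanning for consecutive runs:
  's' x 2
  'g' x 2
  's' x 4
  'g' x 4
  's' x 1
RLE = "s2g2s4g4s1"


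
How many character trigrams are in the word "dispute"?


Word: "dispute" (length 7)
Number of 3-grams = length - 3 + 1 = 7 - 3 + 1
= 5


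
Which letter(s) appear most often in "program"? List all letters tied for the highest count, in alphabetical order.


Word: "program"
Letter counts:
  'a': 1
  'g': 1
  'm': 1
  'o': 1
  'p': 1
  'r': 2
Maximum count = 2
Most frequent = 'r' (2 times each)


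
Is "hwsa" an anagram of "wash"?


Word 1: "wash" → sorted: ahsw
Word 2: "hwsa" → sorted: ahsw
Same letters? ahsw == ahsw
Anagram = Yes


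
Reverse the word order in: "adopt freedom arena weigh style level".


Original: "adopt freedom arena weigh style level"
Words (1..n): adopt | freedom | arena | weigh | style | level
Reversed (n..1): level | style | weigh | arena | freedom | adopt
Result = "level style weigh arena freedom adopt"


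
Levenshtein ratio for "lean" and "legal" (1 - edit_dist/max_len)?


Word 1: "lean" (length 4)
Word 2: "legal" (length 5)
One optimal edit sequence:
  1. keep 'l'
  2. keep 'e'
  3. insert 'g'  (+1)
  4. keep 'a'
  5. substitute 'n' -> 'l'  (+1)
Edit distance = 2
Max length = max(4, 5) = 5
Similarity = 1 - 2/5
= 0.6000


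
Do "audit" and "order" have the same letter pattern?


Pattern of "audit": [0, 1, 2, 3, 4]
Pattern of "order": [0, 1, 2, 3, 1]
Patterns do not match
Same pattern = No


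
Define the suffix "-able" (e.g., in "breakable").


Suffix: -able
As in: breakable -> break + -able
Meaning = capable of


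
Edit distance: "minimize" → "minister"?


Word 1: "minimize" (length 8)
Word 2: "minister" (length 8)
One optimal edit sequence (insert/delete/substitute each cost 1):
  1. keep 'm'
  2. keep 'i'
  3. keep 'n'
  4. keep 'i'
  5. substitute 'm' -> 's'  (+1)
  6. substitute 'i' -> 't'  (+1)
  7. substitute 'z' -> 'e'  (+1)
  8. substitute 'e' -> 'r'  (+1)
Total edit operations: 4
Edit distance = 4


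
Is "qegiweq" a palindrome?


Word: "qegiweq"
Reversed: "qewigeq"
Forward == Backward? qegiweq != qewigeq
Palindrome = No


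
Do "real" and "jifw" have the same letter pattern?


Pattern of "real": [0, 1, 2, 3]
Pattern of "jifw": [0, 1, 2, 3]
Patterns match
Same pattern = Yes


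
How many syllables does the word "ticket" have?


Word: "ticket"
Syllable breakdown: tick / et
Counting: 2 parts
= 2 syllables


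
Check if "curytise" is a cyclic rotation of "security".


Word: "security", Candidate: "curytise"
Method: check if candidate is substring of word+word
"securitysecurity" contains "curytise"? No
Is rotation = No


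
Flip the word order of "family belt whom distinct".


Original: "family belt whom distinct"
Words (1..n): family | belt | whom | distinct
Reversed (n..1): distinct | whom | belt | family
Result = "distinct whom belt family"


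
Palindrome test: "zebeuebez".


Word: "zebeuebez"
Reversed: "zebeuebez"
Forward == Backward? zebeuebez == zebeuebez
Palindrome = Yes


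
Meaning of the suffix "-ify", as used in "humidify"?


Suffix: -ify
Example: humidify (humid + -ify)
Meaning = to make


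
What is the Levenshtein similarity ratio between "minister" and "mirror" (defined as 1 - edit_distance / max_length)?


Word 1: "minister" (length 8)
Word 2: "mirror" (length 6)
One optimal edit sequence:
  1. keep 'm'
  2. delete 'i'  (+1)
  3. delete 'n'  (+1)
  4. keep 'i'
  5. substitute 's' -> 'r'  (+1)
  6. substitute 't' -> 'r'  (+1)
  7. substitute 'e' -> 'o'  (+1)
  8. keep 'r'
Edit distance = 5
Max length = max(8, 6) = 8
Similarity = 1 - 5/8
= 0.3750


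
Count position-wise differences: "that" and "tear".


Comparing character by character (same length = 4):
  Pos 0: 't' vs 't' =
  Pos 1: 'h' vs 'e' !=
  Pos 2: 'a' vs 'a' =
  Pos 3: 't' vs 'r' !=
Hamming distance = 2


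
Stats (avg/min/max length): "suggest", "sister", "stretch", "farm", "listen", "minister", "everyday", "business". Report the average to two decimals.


Lengths: "suggest"=7, "sister"=6, "stretch"=7, "farm"=4, "listen"=6, "minister"=8, "everyday"=8, "business"=8
Sum = 54, Count = 8
Average = 54/8 = 6.75
= avg=6.75, min=4, max=8


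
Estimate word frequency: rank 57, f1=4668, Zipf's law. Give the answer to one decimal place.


Zipf's law: f(r) = f(1) / r
f(1) = 4668
f(57) = 4668 / 57
= 81.9 occurrences


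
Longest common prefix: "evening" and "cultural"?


Word 1: "evening"
Word 2: "cultural"
Comparing from start:
  Pos 0: 'e' != 'c' (stop)
LCP = "" (length 0)


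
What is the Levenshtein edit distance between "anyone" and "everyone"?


Word 1: "anyone" (length 6)
Word 2: "everyone" (length 8)
One optimal edit sequence (insert/delete/substitute each cost 1):
  1. insert 'e'  (+1)
  2. insert 'v'  (+1)
  3. substitute 'a' -> 'e'  (+1)
  4. substitute 'n' -> 'r'  (+1)
  5. keep 'y'
  6. keep 'o'
  7. keep 'n'
  8. keep 'e'
Total edit operations: 4
Edit distance = 4


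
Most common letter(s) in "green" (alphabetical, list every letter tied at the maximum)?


Word: "green"
Letter counts:
  'e': 2
  'g': 1
  'n': 1
  'r': 1
Maximum count = 2
Most frequent = 'e' (2 times each)


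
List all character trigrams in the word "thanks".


Word: "thanks" (length 6)
Number of trigrams = 6 - 3 + 1 = 4
  Position 0: "tha"
  Position 1: "han"
  Position 2: "ank"
  Position 3: "nks"
Trigrams = "tha", "han", "ank", "nks"


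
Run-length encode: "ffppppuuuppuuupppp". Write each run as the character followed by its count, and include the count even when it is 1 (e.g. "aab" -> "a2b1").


String: "ffppppuuuppuuupppp"
Scanning for consecutive runs:
  'f' x 2
  'p' x 4
  'u' x 3
  'p' x 2
  'u' x 3
  'p' x 4
RLE = "f2p4u3p2u3p4"


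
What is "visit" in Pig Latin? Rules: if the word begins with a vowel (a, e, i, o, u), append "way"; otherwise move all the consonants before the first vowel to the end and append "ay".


Word: "visit"
Starts with consonant(s) → move to end, add 'ay'
Consonant cluster: "v"
Pig Latin = "isitvay"


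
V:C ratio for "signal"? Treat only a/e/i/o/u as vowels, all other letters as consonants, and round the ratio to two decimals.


Word: "signal"
Vowels (a,e,i,o,u): 2
Consonants: 4
Ratio = 2/4
= 0.50


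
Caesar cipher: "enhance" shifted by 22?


Word: "enhance"
Shift: 22
Each letter → (letter + shift) mod 26:
  'e' (4) + 22 = 0 → 'a'
  'n' (13) + 22 = 9 → 'j'
  'h' (7) + 22 = 3 → 'd'
  'a' (0) + 22 = 22 → 'w'
  'n' (13) + 22 = 9 → 'j'
  'c' (2) + 22 = 24 → 'y'
  'e' (4) + 22 = 0 → 'a'
Result = "ajdwjya"


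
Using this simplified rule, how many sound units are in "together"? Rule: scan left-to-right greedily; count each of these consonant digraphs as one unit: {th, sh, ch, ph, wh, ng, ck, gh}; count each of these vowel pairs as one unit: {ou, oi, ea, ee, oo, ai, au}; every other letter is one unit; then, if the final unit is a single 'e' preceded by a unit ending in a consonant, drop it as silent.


Word: "together" (8 letters)
Left-to-right scan:
  1. 't' (letter)
  2. 'o' (letter)
  3. 'g' (letter)
  4. 'e' (letter)
  5. 'th' (digraph)
  6. 'e' (letter)
  7. 'r' (letter)
Units from scan: 7
Sound units = 7 units


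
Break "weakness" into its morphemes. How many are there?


Word: "weakness"
Morphemes: weak | -ness
Each morpheme carries meaning
= 2 morphemes


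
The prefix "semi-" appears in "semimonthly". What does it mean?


Prefix: semi-
As in: semimonthly -> semi- + monthly
Meaning = half


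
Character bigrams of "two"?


Word: "two" (length 3)
Number of bigrams = 3 - 2 + 1 = 2
  Position 0: "tw"
  Position 1: "wo"
Bigrams = "tw", "wo"


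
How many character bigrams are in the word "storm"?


Word: "storm" (length 5)
Number of 2-grams = length - 2 + 1 = 5 - 2 + 1
= 4


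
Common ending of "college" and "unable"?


Word 1: "college"
Word 2: "unable"
Comparing from end:
  Pos -1: 'e' == 'e'
  Pos -2: 'g' != 'l' (stop)
LCS = "e" (length 1)


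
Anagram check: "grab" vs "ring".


Word 1: "grab" → sorted: abgr
Word 2: "ring" → sorted: ginr
Same letters? abgr != ginr
Anagram = No


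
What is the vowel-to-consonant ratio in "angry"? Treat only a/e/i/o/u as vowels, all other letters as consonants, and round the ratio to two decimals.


Word: "angry"
Vowels (a,e,i,o,u): 1
Consonants: 4
Ratio = 1/4
= 0.25


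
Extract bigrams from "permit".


Word: "permit" (length 6)
Number of bigrams = 6 - 2 + 1 = 5
  Position 0: "pe"
  Position 1: "er"
  Position 2: "rm"
  Position 3: "mi"
  Position 4: "it"
Bigrams = "pe", "er", "rm", "mi", "it"


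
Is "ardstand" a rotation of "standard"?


Word: "standard", Candidate: "ardstand"
Method: check if candidate is substring of word+word
"standardstandard" contains "ardstand"? Yes
Is rotation = Yes


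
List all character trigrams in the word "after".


Word: "after" (length 5)
Number of trigrams = 5 - 3 + 1 = 3
  Position 0: "aft"
  Position 1: "fte"
  Position 2: "ter"
Trigrams = "aft", "fte", "ter"


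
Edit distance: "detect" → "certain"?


Word 1: "detect" (length 6)
Word 2: "certain" (length 7)
One optimal edit sequence (insert/delete/substitute each cost 1):
  1. substitute 'd' -> 'c'  (+1)
  2. keep 'e'
  3. insert 'r'  (+1)
  4. keep 't'
  5. substitute 'e' -> 'a'  (+1)
  6. substitute 'c' -> 'i'  (+1)
  7. substitute 't' -> 'n'  (+1)
Total edit operations: 5
Edit distance = 5


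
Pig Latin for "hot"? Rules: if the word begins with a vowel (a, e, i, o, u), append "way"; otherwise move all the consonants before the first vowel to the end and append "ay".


Word: "hot"
Starts with consonant(s) → move to end, add 'ay'
Consonant cluster: "h"
Pig Latin = "othay"


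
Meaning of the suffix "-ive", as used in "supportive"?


Suffix: -ive
Example: supportive = support + -ive
Meaning = tending to


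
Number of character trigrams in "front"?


Word: "front" (length 5)
Number of 3-grams = length - 3 + 1 = 5 - 3 + 1
= 3


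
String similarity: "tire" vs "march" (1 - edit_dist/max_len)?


Word 1: "tire" (length 4)
Word 2: "march" (length 5)
One optimal edit sequence:
  1. substitute 't' -> 'm'  (+1)
  2. substitute 'i' -> 'a'  (+1)
  3. keep 'r'
  4. insert 'c'  (+1)
  5. substitute 'e' -> 'h'  (+1)
Edit distance = 4
Max length = max(4, 5) = 5
Similarity = 1 - 4/5
= 0.2000


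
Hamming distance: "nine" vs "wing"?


Comparing character by character (same length = 4):
  Pos 0: 'n' vs 'w' !=
  Pos 1: 'i' vs 'i' =
  Pos 2: 'n' vs 'n' =
  Pos 3: 'e' vs 'g' !=
Hamming distance = 2


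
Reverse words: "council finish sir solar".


Original: "council finish sir solar"
Words (1..n): council | finish | sir | solar
Reversed (n..1): solar | sir | finish | council
Result = "solar sir finish council"


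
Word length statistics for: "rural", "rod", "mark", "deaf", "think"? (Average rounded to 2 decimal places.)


Lengths: "rural"=5, "rod"=3, "mark"=4, "deaf"=4, "think"=5
Sum = 21, Count = 5
Average = 21/5 = 4.20
= avg=4.20, min=3, max=5


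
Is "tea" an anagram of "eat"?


Word 1: "eat" → sorted: aet
Word 2: "tea" → sorted: aet
Same letters? aet == aet
Anagram = Yes


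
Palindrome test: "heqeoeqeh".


Word: "heqeoeqeh"
Reversed: "heqeoeqeh"
Forward == Backward? heqeoeqeh == heqeoeqeh
Palindrome = Yes


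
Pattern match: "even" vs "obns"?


Pattern of "even": [0, 1, 0, 2]
Pattern of "obns": [0, 1, 2, 3]
Patterns do not match
Same pattern = No


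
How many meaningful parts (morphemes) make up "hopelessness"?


Word: "hopelessness"
Morphemes: hope + -less + -ness
Each morpheme carries meaning
= 3 morphemes


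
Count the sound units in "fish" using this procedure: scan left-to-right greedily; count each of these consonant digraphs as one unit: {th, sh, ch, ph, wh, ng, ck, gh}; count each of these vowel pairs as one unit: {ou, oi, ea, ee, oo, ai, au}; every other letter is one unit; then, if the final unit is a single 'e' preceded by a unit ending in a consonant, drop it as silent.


Word: "fish" (4 letters)
Left-to-right scan:
  (1) 'f' (letter)
  (2) 'i' (letter)
  (3) 'sh' (digraph)
Units from scan: 3
Sound units = 3 units


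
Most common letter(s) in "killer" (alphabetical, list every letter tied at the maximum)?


Word: "killer"
Letter counts:
  'e': 1
  'i': 1
  'k': 1
  'l': 2
  'r': 1
Maximum count = 2
Most frequent = 'l' (2 times each)


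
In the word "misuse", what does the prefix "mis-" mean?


Prefix: mis-
Example: misuse (mis- + use)
Meaning = wrongly


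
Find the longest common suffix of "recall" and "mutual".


Word 1: "recall"
Word 2: "mutual"
Comparing from end:
  Pos -1: 'l' == 'l'
  Pos -2: 'l' != 'a' (stop)
LCS = "l" (length 1)


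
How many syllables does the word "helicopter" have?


Word: "helicopter"
Syllable breakdown: hel-i-cop-ter
Counting: 4 parts
= 4 syllables


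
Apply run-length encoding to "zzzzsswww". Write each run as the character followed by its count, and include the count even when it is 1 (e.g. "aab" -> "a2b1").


String: "zzzzsswww"
Scanning for consecutive runs:
  'z' x 4
  's' x 2
  'w' x 3
RLE = "z4s2w3"


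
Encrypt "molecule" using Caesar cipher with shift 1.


Word: "molecule"
Shift: 1
Each letter → (letter + shift) mod 26:
  'm' (12) + 1 = 13 → 'n'
  'o' (14) + 1 = 15 → 'p'
  'l' (11) + 1 = 12 → 'm'
  'e' (4) + 1 = 5 → 'f'
  'c' (2) + 1 = 3 → 'd'
  'u' (20) + 1 = 21 → 'v'
  'l' (11) + 1 = 12 → 'm'
  'e' (4) + 1 = 5 → 'f'
Result = "npmfdvmf"


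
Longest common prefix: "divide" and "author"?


Word 1: "divide"
Word 2: "author"
Comparing from start:
  Pos 0: 'd' != 'a' (stop)
LCP = "" (length 0)


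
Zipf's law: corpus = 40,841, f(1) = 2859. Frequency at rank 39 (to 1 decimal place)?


Zipf's law: f(r) = f(1) / r
f(1) = 2859
f(39) = 2859 / 39
= 73.3 occurrences


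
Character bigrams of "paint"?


Word: "paint" (length 5)
Number of bigrams = 5 - 2 + 1 = 4
  Position 0: "pa"
  Position 1: "ai"
  Position 2: "in"
  Position 3: "nt"
Bigrams = "pa", "ai", "in", "nt"


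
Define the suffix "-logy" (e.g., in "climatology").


Suffix: -logy
As in: climatology -> climate + -logy, with a spelling change
Meaning = study of


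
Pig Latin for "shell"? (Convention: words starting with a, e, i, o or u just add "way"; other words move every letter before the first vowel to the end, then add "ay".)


Word: "shell"
Starts with consonant(s) → move to end, add 'ay'
Consonant cluster: "sh"
Pig Latin = "ellshay"


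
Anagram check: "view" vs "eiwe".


Word 1: "view" → sorted: eivw
Word 2: "eiwe" → sorted: eeiw
Same letters? eivw != eeiw
Anagram = No


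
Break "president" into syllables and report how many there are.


Word: "president"
Syllable breakdown: pres-i-dent
Counting: 3 parts
= 3 syllables


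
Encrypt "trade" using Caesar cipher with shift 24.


Word: "trade"
Shift: 24
Each letter → (letter + shift) mod 26:
  't' (19) + 24 = 17 → 'r'
  'r' (17) + 24 = 15 → 'p'
  'a' (0) + 24 = 24 → 'y'
  'd' (3) + 24 = 1 → 'b'
  'e' (4) + 24 = 2 → 'c'
Result = "rpybc"


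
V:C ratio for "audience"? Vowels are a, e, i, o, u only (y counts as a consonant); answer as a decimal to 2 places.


Word: "audience"
Vowels (a,e,i,o,u): 5
Consonants: 3
Ratio = 5/3
= 1.67


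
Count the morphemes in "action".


Word: "action"
Morphemes: act | -ion
Each morpheme carries meaning
= 2 morphemes


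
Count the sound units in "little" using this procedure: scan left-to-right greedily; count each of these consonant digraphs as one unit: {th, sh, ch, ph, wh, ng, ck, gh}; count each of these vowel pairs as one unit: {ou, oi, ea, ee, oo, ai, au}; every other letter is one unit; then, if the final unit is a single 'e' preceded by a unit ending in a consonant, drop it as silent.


Word: "little" (6 letters)
Left-to-right scan:
  [1] 'l' (letter)
  [2] 'i' (letter)
  [3] 't' (letter)
  [4] 't' (letter)
  [5] 'l' (letter)
  [6] 'e' (letter)
Units from scan: 6
Final unit is 'e' after a consonant -> drop as silent (-1)
Sound units = 5 units


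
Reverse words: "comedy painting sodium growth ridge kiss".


Original: "comedy painting sodium growth ridge kiss"
Words (1..n): comedy | painting | sodium | growth | ridge | kiss
Reversed (n..1): kiss | ridge | growth | sodium | painting | comedy
Result = "kiss ridge growth sodium painting comedy"


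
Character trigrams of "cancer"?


Word: "cancer" (length 6)
Number of trigrams = 6 - 3 + 1 = 4
  Position 0: "can"
  Position 1: "anc"
  Position 2: "nce"
  Position 3: "cer"
Trigrams = "can", "anc", "nce", "cer"


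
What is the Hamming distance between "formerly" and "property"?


Comparing character by character (same length = 8):
  Pos 0: 'f' vs 'p' !=
  Pos 1: 'o' vs 'r' !=
  Pos 2: 'r' vs 'o' !=
  Pos 3: 'm' vs 'p' !=
  Pos 4: 'e' vs 'e' =
  Pos 5: 'r' vs 'r' =
  Pos 6: 'l' vs 't' !=
  Pos 7: 'y' vs 'y' =
Hamming distance = 5


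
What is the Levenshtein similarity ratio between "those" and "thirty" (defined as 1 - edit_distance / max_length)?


Word 1: "those" (length 5)
Word 2: "thirty" (length 6)
One optimal edit sequence:
  1. keep 't'
  2. keep 'h'
  3. insert 'i'  (+1)
  4. substitute 'o' -> 'r'  (+1)
  5. substitute 's' -> 't'  (+1)
  6. substitute 'e' -> 'y'  (+1)
Edit distance = 4
Max length = max(5, 6) = 6
Similarity = 1 - 4/6
= 0.3333


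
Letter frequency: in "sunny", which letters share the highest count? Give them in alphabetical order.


Word: "sunny"
Letter counts:
  'n': 2
  's': 1
  'u': 1
  'y': 1
Maximum count = 2
Most frequent = 'n' (2 times each)


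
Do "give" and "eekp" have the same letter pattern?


Pattern of "give": [0, 1, 2, 3]
Pattern of "eekp": [0, 0, 1, 2]
Patterns do not match
Same pattern = No


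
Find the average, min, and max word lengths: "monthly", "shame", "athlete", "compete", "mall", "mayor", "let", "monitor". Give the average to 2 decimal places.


Lengths: "monthly"=7, "shame"=5, "athlete"=7, "compete"=7, "mall"=4, "mayor"=5, "let"=3, "monitor"=7
Sum = 45, Count = 8
Average = 45/8 = 5.63
= avg=5.63, min=3, max=7


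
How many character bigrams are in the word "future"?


Word: "future" (length 6)
Number of 2-grams = length - 2 + 1 = 6 - 2 + 1
= 5


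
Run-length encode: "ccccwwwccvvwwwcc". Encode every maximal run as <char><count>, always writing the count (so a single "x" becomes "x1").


String: "ccccwwwccvvwwwcc"
Scanning for consecutive runs:
  'c' x 4
  'w' x 3
  'c' x 2
  'v' x 2
  'w' x 3
  'c' x 2
RLE = "c4w3c2v2w3c2"


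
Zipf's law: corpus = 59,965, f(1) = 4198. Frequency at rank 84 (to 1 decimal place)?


Zipf's law: f(r) = f(1) / r
f(1) = 4198
f(84) = 4198 / 84
= 50.0 occurrences


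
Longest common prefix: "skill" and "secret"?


Word 1: "skill"
Word 2: "secret"
Comparing from start:
  Pos 0: 's' == 's'
  Pos 1: 'k' != 'e' (stop)
LCP = "s" (length 1)


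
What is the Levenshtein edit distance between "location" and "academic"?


Word 1: "location" (length 8)
Word 2: "academic" (length 8)
One optimal edit sequence (insert/delete/substitute each cost 1):
  1. delete 'l'  (+1)
  2. substitute 'o' -> 'a'  (+1)
  3. keep 'c'
  4. keep 'a'
  5. insert 'd'  (+1)
  6. substitute 't' -> 'e'  (+1)
  7. substitute 'i' -> 'm'  (+1)
  8. substitute 'o' -> 'i'  (+1)
  9. substitute 'n' -> 'c'  (+1)
Total edit operations: 7
Edit distance = 7


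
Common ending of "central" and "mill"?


Word 1: "central"
Word 2: "mill"
Comparing from end:
  Pos -1: 'l' == 'l'
  Pos -2: 'a' != 'l' (stop)
LCS = "l" (length 1)


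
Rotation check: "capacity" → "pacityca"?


Word: "capacity", Candidate: "pacityca"
Method: check if candidate is substring of word+word
"capacitycapacity" contains "pacityca"? Yes
Is rotation = Yes


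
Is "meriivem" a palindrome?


Word: "meriivem"
Reversed: "meviirem"
Forward == Backward? meriivem != meviirem
Palindrome = No


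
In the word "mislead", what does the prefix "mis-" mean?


Prefix: mis-
Example: mislead = mis- + lead
Meaning = wrongly


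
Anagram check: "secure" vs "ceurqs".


Word 1: "secure" → sorted: ceersu
Word 2: "ceurqs" → sorted: ceqrsu
Same letters? ceersu != ceqrsu
Anagram = No


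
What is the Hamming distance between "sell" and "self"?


Comparing character by character (same length = 4):
  Pos 0: 's' vs 's' =
  Pos 1: 'e' vs 'e' =
  Pos 2: 'l' vs 'l' =
  Pos 3: 'l' vs 'f' !=
Hamming distance = 1


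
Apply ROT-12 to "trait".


Word: "trait"
Shift: 12
Each letter → (letter + shift) mod 26:
  't' (19) + 12 = 5 → 'f'
  'r' (17) + 12 = 3 → 'd'
  'a' (0) + 12 = 12 → 'm'
  'i' (8) + 12 = 20 → 'u'
  't' (19) + 12 = 5 → 'f'
Result = "fdmuf"


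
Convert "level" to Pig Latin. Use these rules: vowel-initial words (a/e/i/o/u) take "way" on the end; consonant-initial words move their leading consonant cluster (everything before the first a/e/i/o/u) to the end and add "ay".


Word: "level"
Starts with consonant(s) → move to end, add 'ay'
Consonant cluster: "l"
Pig Latin = "evellay"


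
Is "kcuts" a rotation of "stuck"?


Word: "stuck", Candidate: "kcuts"
Method: check if candidate is substring of word+word
"stuckstuck" contains "kcuts"? No
Is rotation = No


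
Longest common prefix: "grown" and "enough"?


Word 1: "grown"
Word 2: "enough"
Comparing from start:
  Pos 0: 'g' != 'e' (stop)
LCP = "" (length 0)


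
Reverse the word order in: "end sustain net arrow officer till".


Original: "end sustain net arrow officer till"
Words (1..n): end | sustain | net | arrow | officer | till
Reversed (n..1): till | officer | arrow | net | sustain | end
Result = "till officer arrow net sustain end"


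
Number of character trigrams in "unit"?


Word: "unit" (length 4)
Number of 3-grams = length - 3 + 1 = 4 - 3 + 1
= 2


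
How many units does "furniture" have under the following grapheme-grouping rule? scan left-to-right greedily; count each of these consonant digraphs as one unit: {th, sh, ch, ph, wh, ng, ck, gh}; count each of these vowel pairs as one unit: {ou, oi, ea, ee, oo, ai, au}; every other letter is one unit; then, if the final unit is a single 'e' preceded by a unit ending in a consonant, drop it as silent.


Word: "furniture" (9 letters)
Left-to-right scan:
  1. 'f' (letter)
  2. 'u' (letter)
  3. 'r' (letter)
  4. 'n' (letter)
  5. 'i' (letter)
  6. 't' (letter)
  7. 'u' (letter)
  8. 'r' (letter)
  9. 'e' (letter)
Units from scan: 9
Final unit is 'e' after a consonant -> drop as silent (-1)
Sound units = 8 units
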